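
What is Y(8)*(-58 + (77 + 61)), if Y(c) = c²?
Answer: 5120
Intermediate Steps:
Y(8)*(-58 + (77 + 61)) = 8²*(-58 + (77 + 61)) = 64*(-58 + 138) = 64*80 = 5120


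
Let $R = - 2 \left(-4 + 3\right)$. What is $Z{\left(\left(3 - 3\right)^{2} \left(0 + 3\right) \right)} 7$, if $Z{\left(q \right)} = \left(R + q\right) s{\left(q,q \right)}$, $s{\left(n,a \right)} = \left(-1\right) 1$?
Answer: $-14$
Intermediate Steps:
$R = 2$ ($R = \left(-2\right) \left(-1\right) = 2$)
$s{\left(n,a \right)} = -1$
$Z{\left(q \right)} = -2 - q$ ($Z{\left(q \right)} = \left(2 + q\right) \left(-1\right) = -2 - q$)
$Z{\left(\left(3 - 3\right)^{2} \left(0 + 3\right) \right)} 7 = \left(-2 - \left(3 - 3\right)^{2} \left(0 + 3\right)\right) 7 = \left(-2 - 0^{2} \cdot 3\right) 7 = \left(-2 - 0 \cdot 3\right) 7 = \left(-2 - 0\right) 7 = \left(-2 + 0\right) 7 = \left(-2\right) 7 = -14$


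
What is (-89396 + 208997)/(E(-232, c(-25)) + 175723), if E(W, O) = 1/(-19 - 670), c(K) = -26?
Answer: 82405089/121073146 ≈ 0.68062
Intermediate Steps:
E(W, O) = -1/689 (E(W, O) = 1/(-689) = -1/689)
(-89396 + 208997)/(E(-232, c(-25)) + 175723) = (-89396 + 208997)/(-1/689 + 175723) = 119601/(121073146/689) = 119601*(689/121073146) = 82405089/121073146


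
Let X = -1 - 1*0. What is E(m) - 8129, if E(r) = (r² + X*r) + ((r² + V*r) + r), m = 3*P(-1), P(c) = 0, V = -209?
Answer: -8129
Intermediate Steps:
m = 0 (m = 3*0 = 0)
X = -1 (X = -1 + 0 = -1)
E(r) = -209*r + 2*r² (E(r) = (r² - r) + ((r² - 209*r) + r) = (r² - r) + (r² - 208*r) = -209*r + 2*r²)
E(m) - 8129 = 0*(-209 + 2*0) - 8129 = 0*(-209 + 0) - 8129 = 0*(-209) - 8129 = 0 - 8129 = -8129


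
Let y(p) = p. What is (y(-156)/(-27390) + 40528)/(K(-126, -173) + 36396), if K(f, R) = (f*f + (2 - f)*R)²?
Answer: 92505173/89757532150 ≈ 0.0010306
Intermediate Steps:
K(f, R) = (f² + R*(2 - f))²
(y(-156)/(-27390) + 40528)/(K(-126, -173) + 36396) = (-156/(-27390) + 40528)/(((-126)² + 2*(-173) - 1*(-173)*(-126))² + 36396) = (-156*(-1/27390) + 40528)/((15876 - 346 - 21798)² + 36396) = (26/4565 + 40528)/((-6268)² + 36396) = 185010346/(4565*(39287824 + 36396)) = (185010346/4565)/39324220 = (185010346/4565)*(1/39324220) = 92505173/89757532150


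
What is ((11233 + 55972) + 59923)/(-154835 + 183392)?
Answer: 42376/9519 ≈ 4.4517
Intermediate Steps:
((11233 + 55972) + 59923)/(-154835 + 183392) = (67205 + 59923)/28557 = 127128*(1/28557) = 42376/9519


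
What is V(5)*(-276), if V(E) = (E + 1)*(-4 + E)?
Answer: -1656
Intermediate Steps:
V(E) = (1 + E)*(-4 + E)
V(5)*(-276) = (-4 + 5**2 - 3*5)*(-276) = (-4 + 25 - 15)*(-276) = 6*(-276) = -1656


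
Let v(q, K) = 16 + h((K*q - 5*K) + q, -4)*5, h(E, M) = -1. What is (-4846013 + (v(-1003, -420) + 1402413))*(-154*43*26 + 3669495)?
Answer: -12043343012247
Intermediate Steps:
v(q, K) = 11 (v(q, K) = 16 - 1*5 = 16 - 5 = 11)
(-4846013 + (v(-1003, -420) + 1402413))*(-154*43*26 + 3669495) = (-4846013 + (11 + 1402413))*(-154*43*26 + 3669495) = (-4846013 + 1402424)*(-6622*26 + 3669495) = -3443589*(-172172 + 3669495) = -3443589*3497323 = -12043343012247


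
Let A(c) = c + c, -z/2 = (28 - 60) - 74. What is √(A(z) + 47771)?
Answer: 9*√595 ≈ 219.53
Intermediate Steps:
z = 212 (z = -2*((28 - 60) - 74) = -2*(-32 - 74) = -2*(-106) = 212)
A(c) = 2*c
√(A(z) + 47771) = √(2*212 + 47771) = √(424 + 47771) = √48195 = 9*√595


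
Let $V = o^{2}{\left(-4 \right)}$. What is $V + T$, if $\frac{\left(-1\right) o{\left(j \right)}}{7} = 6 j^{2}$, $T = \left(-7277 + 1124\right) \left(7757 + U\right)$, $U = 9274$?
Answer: $-104340159$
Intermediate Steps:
$T = -104791743$ ($T = \left(-7277 + 1124\right) \left(7757 + 9274\right) = \left(-6153\right) 17031 = -104791743$)
$o{\left(j \right)} = - 42 j^{2}$ ($o{\left(j \right)} = - 7 \cdot 6 j^{2} = - 42 j^{2}$)
$V = 451584$ ($V = \left(- 42 \left(-4\right)^{2}\right)^{2} = \left(\left(-42\right) 16\right)^{2} = \left(-672\right)^{2} = 451584$)
$V + T = 451584 - 104791743 = -104340159$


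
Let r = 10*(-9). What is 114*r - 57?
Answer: -10317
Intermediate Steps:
r = -90
114*r - 57 = 114*(-90) - 57 = -10260 - 57 = -10317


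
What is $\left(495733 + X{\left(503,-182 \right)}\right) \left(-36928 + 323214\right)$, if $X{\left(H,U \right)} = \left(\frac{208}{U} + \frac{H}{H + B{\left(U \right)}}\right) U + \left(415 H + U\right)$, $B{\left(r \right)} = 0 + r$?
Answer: $\frac{64716163580068}{321} \approx 2.0161 \cdot 10^{11}$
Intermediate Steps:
$B{\left(r \right)} = r$
$X{\left(H,U \right)} = U + 415 H + U \left(\frac{208}{U} + \frac{H}{H + U}\right)$ ($X{\left(H,U \right)} = \left(\frac{208}{U} + \frac{H}{H + U}\right) U + \left(415 H + U\right) = U \left(\frac{208}{U} + \frac{H}{H + U}\right) + \left(U + 415 H\right) = U + 415 H + U \left(\frac{208}{U} + \frac{H}{H + U}\right)$)
$\left(495733 + X{\left(503,-182 \right)}\right) \left(-36928 + 323214\right) = \left(495733 + \frac{\left(-182\right)^{2} + 208 \cdot 503 + 208 \left(-182\right) + 415 \cdot 503^{2} + 417 \cdot 503 \left(-182\right)}{503 - 182}\right) \left(-36928 + 323214\right) = \left(495733 + \frac{33124 + 104624 - 37856 + 415 \cdot 253009 - 38174682}{321}\right) 286286 = \left(495733 + \frac{33124 + 104624 - 37856 + 104998735 - 38174682}{321}\right) 286286 = \left(495733 + \frac{1}{321} \cdot 66923945\right) 286286 = \left(495733 + \frac{66923945}{321}\right) 286286 = \frac{226054238}{321} \cdot 286286 = \frac{64716163580068}{321}$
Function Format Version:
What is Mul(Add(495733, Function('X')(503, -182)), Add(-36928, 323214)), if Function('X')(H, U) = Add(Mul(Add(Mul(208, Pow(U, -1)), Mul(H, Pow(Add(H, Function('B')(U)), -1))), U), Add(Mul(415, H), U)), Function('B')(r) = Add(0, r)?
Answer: Rational(64716163580068, 321) ≈ 2.0161e+11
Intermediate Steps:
Function('B')(r) = r
Function('X')(H, U) = Add(U, Mul(415, H), Mul(U, Add(Mul(208, Pow(U, -1)), Mul(H, Pow(Add(H, U), -1))))) (Function('X')(H, U) = Add(Mul(Add(Mul(208, Pow(U, -1)), Mul(H, Pow(Add(H, U), -1))), U), Add(Mul(415, H), U)) = Add(Mul(U, Add(Mul(208, Pow(U, -1)), Mul(H, Pow(Add(H, U), -1)))), Add(U, Mul(415, H))) = Add(U, Mul(415, H), Mul(U, Add(Mul(208, Pow(U, -1)), Mul(H, Pow(Add(H, U), -1))))))
Mul(Add(495733, Function('X')(503, -182)), Add(-36928, 323214)) = Mul(Add(495733, Mul(Pow(Add(503, -182), -1), Add(Pow(-182, 2), Mul(208, 503), Mul(208, -182), Mul(415, Pow(503, 2)), Mul(417, 503, -182)))), Add(-36928, 323214)) = Mul(Add(495733, Mul(Pow(321, -1), Add(33124, 104624, -37856, Mul(415, 253009), -38174682))), 286286) = Mul(Add(495733, Mul(Rational(1, 321), Add(33124, 104624, -37856, 104998735, -38174682))), 286286) = Mul(Add(495733, Mul(Rational(1, 321), 66923945)), 286286) = Mul(Add(495733, Rational(66923945, 321)), 286286) = Mul(Rational(226054238, 321), 286286) = Rational(64716163580068, 321)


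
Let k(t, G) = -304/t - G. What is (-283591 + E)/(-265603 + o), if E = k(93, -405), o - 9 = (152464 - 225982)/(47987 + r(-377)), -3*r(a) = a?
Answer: 1900686229738/1782602020659 ≈ 1.0662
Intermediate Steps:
r(a) = -a/3
o = 539244/72169 (o = 9 + (152464 - 225982)/(47987 - 1/3*(-377)) = 9 - 73518/(47987 + 377/3) = 9 - 73518/144338/3 = 9 - 73518*3/144338 = 9 - 110277/72169 = 539244/72169 ≈ 7.4720)
k(t, G) = -G - 304/t
E = 37361/93 (E = -1*(-405) - 304/93 = 405 - 304*1/93 = 405 - 304/93 = 37361/93 ≈ 401.73)
(-283591 + E)/(-265603 + o) = (-283591 + 37361/93)/(-265603 + 539244/72169) = -26336602/(93*(-19167763663/72169)) = -26336602/93*(-72169/19167763663) = 1900686229738/1782602020659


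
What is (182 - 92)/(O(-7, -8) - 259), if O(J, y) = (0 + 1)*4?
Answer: -6/17 ≈ -0.35294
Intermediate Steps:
O(J, y) = 4 (O(J, y) = 1*4 = 4)
(182 - 92)/(O(-7, -8) - 259) = (182 - 92)/(4 - 259) = 90/(-255) = 90*(-1/255) = -6/17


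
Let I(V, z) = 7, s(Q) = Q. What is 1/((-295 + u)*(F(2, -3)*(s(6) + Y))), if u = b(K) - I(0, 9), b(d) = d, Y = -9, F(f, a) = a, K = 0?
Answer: -1/2718 ≈ -0.00036792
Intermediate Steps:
u = -7 (u = 0 - 1*7 = 0 - 7 = -7)
1/((-295 + u)*(F(2, -3)*(s(6) + Y))) = 1/((-295 - 7)*(-3*(6 - 9))) = 1/(-(-906)*(-3)) = 1/(-302*9) = 1/(-2718) = -1/2718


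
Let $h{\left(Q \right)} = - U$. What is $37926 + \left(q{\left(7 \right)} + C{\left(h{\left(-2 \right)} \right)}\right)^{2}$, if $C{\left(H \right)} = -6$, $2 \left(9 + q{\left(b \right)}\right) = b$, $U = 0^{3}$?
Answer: $\frac{152233}{4} \approx 38058.0$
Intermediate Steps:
$U = 0$
$q{\left(b \right)} = -9 + \frac{b}{2}$
$h{\left(Q \right)} = 0$ ($h{\left(Q \right)} = \left(-1\right) 0 = 0$)
$37926 + \left(q{\left(7 \right)} + C{\left(h{\left(-2 \right)} \right)}\right)^{2} = 37926 + \left(\left(-9 + \frac{1}{2} \cdot 7\right) - 6\right)^{2} = 37926 + \left(\left(-9 + \frac{7}{2}\right) - 6\right)^{2} = 37926 + \left(- \frac{11}{2} - 6\right)^{2} = 37926 + \left(- \frac{23}{2}\right)^{2} = 37926 + \frac{529}{4} = \frac{152233}{4}$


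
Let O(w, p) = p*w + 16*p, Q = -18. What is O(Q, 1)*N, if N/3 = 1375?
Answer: -8250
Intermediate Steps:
O(w, p) = 16*p + p*w
N = 4125 (N = 3*1375 = 4125)
O(Q, 1)*N = (1*(16 - 18))*4125 = (1*(-2))*4125 = -2*4125 = -8250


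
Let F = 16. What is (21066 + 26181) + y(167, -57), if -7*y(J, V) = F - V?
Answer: 330656/7 ≈ 47237.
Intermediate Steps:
y(J, V) = -16/7 + V/7 (y(J, V) = -(16 - V)/7 = -16/7 + V/7)
(21066 + 26181) + y(167, -57) = (21066 + 26181) + (-16/7 + (⅐)*(-57)) = 47247 + (-16/7 - 57/7) = 47247 - 73/7 = 330656/7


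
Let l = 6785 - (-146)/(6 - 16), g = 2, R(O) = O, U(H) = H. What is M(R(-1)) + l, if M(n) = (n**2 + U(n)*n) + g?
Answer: 33872/5 ≈ 6774.4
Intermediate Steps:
M(n) = 2 + 2*n**2 (M(n) = (n**2 + n*n) + 2 = (n**2 + n**2) + 2 = 2*n**2 + 2 = 2 + 2*n**2)
l = 33852/5 (l = 6785 - (-146)/(-10) = 6785 - (-1)*(-146)/10 = 6785 - 1*73/5 = 6785 - 73/5 = 33852/5 ≈ 6770.4)
M(R(-1)) + l = (2 + 2*(-1)**2) + 33852/5 = (2 + 2*1) + 33852/5 = (2 + 2) + 33852/5 = 4 + 33852/5 = 33872/5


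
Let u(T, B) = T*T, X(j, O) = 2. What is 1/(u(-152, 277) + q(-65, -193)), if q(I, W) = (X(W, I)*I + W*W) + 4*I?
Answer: 1/59963 ≈ 1.6677e-5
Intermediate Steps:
q(I, W) = W² + 6*I (q(I, W) = (2*I + W*W) + 4*I = (2*I + W²) + 4*I = (W² + 2*I) + 4*I = W² + 6*I)
u(T, B) = T²
1/(u(-152, 277) + q(-65, -193)) = 1/((-152)² + ((-193)² + 6*(-65))) = 1/(23104 + (37249 - 390)) = 1/(23104 + 36859) = 1/59963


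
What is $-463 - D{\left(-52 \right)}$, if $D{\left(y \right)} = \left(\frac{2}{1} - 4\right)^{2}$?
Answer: $-467$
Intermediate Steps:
$D{\left(y \right)} = 4$ ($D{\left(y \right)} = \left(2 \cdot 1 - 4\right)^{2} = \left(2 - 4\right)^{2} = \left(-2\right)^{2} = 4$)
$-463 - D{\left(-52 \right)} = -463 - 4 = -467$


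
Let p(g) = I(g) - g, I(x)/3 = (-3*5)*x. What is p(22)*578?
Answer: -584936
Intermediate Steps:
I(x) = -45*x (I(x) = 3*((-3*5)*x) = 3*(-15*x) = -45*x)
p(g) = -46*g (p(g) = -45*g - g = -46*g)
p(22)*578 = -46*22*578 = -1012*578 = -584936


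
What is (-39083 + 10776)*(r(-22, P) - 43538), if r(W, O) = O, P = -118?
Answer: 1235770392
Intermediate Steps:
(-39083 + 10776)*(r(-22, P) - 43538) = (-39083 + 10776)*(-118 - 43538) = -28307*(-43656) = 1235770392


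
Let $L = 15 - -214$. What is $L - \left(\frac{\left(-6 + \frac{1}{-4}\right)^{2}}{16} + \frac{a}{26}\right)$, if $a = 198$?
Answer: $\frac{728643}{3328} \approx 218.94$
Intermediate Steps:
$L = 229$ ($L = 15 + 214 = 229$)
$L - \left(\frac{\left(-6 + \frac{1}{-4}\right)^{2}}{16} + \frac{a}{26}\right) = 229 - \left(\frac{\left(-6 + \frac{1}{-4}\right)^{2}}{16} + \frac{198}{26}\right) = 229 - \left(\left(-6 - \frac{1}{4}\right)^{2} \cdot \frac{1}{16} + 198 \cdot \frac{1}{26}\right) = 229 - \left(\left(- \frac{25}{4}\right)^{2} \cdot \frac{1}{16} + \frac{99}{13}\right) = 229 - \left(\frac{625}{16} \cdot \frac{1}{16} + \frac{99}{13}\right) = 229 - \left(\frac{625}{256} + \frac{99}{13}\right) = 229 - \frac{33469}{3328} = \frac{728643}{3328}$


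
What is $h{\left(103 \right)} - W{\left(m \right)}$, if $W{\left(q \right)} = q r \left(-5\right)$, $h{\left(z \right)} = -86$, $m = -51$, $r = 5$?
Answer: $-1361$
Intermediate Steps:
$W{\left(q \right)} = - 25 q$ ($W{\left(q \right)} = q 5 \left(-5\right) = 5 q \left(-5\right) = - 25 q$)
$h{\left(103 \right)} - W{\left(m \right)} = -86 - \left(-25\right) \left(-51\right) = -86 - 1275 = -1361$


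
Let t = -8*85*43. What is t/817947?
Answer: -29240/817947 ≈ -0.035748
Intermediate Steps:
t = -29240 (t = -680*43 = -29240)
t/817947 = -29240/817947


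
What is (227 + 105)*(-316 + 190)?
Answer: -41832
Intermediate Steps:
(227 + 105)*(-316 + 190) = 332*(-126) = -41832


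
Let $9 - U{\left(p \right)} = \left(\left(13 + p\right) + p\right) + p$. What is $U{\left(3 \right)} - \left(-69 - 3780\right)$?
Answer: $3836$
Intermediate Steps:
$U{\left(p \right)} = -4 - 3 p$ ($U{\left(p \right)} = 9 - \left(\left(\left(13 + p\right) + p\right) + p\right) = 9 - \left(\left(13 + 2 p\right) + p\right) = 9 - \left(13 + 3 p\right) = -4 - 3 p$)
$U{\left(3 \right)} - \left(-69 - 3780\right) = \left(-4 - 9\right) - \left(-69 - 3780\right) = -13 - -3849 = -13 + 3849 = 3836$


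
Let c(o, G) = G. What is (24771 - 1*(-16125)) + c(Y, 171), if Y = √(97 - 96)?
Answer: 41067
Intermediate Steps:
Y = 1 (Y = √1 = 1)
(24771 - 1*(-16125)) + c(Y, 171) = (24771 - 1*(-16125)) + 171 = (24771 + 16125) + 171 = 40896 + 171 = 41067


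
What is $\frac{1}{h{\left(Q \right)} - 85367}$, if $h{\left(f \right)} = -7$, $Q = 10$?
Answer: $- \frac{1}{85374} \approx -1.1713 \cdot 10^{-5}$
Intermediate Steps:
$\frac{1}{h{\left(Q \right)} - 85367} = \frac{1}{-7 - 85367} = \frac{1}{-85374} = - \frac{1}{85374}$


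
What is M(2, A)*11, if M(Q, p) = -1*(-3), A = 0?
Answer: 33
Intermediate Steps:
M(Q, p) = 3
M(2, A)*11 = 3*11 = 33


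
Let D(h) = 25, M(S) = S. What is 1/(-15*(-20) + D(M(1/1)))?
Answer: 1/325 ≈ 0.0030769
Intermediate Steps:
1/(-15*(-20) + D(M(1/1))) = 1/(-15*(-20) + 25) = 1/(300 + 25) = 1/325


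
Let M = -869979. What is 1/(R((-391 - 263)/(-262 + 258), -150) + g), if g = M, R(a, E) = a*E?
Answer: -1/894504 ≈ -1.1179e-6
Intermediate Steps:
R(a, E) = E*a
g = -869979
1/(R((-391 - 263)/(-262 + 258), -150) + g) = 1/(-150*(-391 - 263)/(-262 + 258) - 869979) = 1/(-(-98100)/(-4) - 869979) = 1/(-(-98100)*(-1)/4 - 869979) = 1/(-150*327/2 - 869979) = 1/(-24525 - 869979) = 1/(-894504) = -1/894504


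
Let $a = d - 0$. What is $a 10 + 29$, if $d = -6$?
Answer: $-31$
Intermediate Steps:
$a = -6$ ($a = -6 - 0 = -6 + 0 = -6$)
$a 10 + 29 = \left(-6\right) 10 + 29 = -60 + 29 = -31$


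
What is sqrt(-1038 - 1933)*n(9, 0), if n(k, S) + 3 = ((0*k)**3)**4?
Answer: -3*I*sqrt(2971) ≈ -163.52*I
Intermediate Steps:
n(k, S) = -3 (n(k, S) = -3 + ((0*k)**3)**4 = -3 + (0**3)**4 = -3 + 0**4 = -3 + 0 = -3)
sqrt(-1038 - 1933)*n(9, 0) = sqrt(-1038 - 1933)*(-3) = sqrt(-2971)*(-3) = (I*sqrt(2971))*(-3) = -3*I*sqrt(2971)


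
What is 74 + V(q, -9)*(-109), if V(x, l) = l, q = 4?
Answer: 1055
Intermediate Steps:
74 + V(q, -9)*(-109) = 74 - 9*(-109) = 74 + 981 = 1055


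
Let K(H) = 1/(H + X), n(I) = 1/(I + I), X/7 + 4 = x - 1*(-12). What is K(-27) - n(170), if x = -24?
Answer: -479/47260 ≈ -0.010135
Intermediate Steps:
X = -112 (X = -28 + 7*(-24 - 1*(-12)) = -28 + 7*(-24 + 12) = -28 + 7*(-12) = -28 - 84 = -112)
n(I) = 1/(2*I)
K(H) = 1/(-112 + H) (K(H) = 1/(H - 112) = 1/(-112 + H))
K(-27) - n(170) = 1/(-112 - 27) - 1/(2*170) = 1/(-139) - 1/(2*170) = -1/139 - 1*1/340 = -1/139 - 1/340 = -479/47260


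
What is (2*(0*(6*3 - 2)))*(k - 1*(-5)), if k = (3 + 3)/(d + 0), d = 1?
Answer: 0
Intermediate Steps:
k = 6 (k = (3 + 3)/(1 + 0) = 6/1 = 6*1 = 6)
(2*(0*(6*3 - 2)))*(k - 1*(-5)) = (2*(0*(6*3 - 2)))*(6 - 1*(-5)) = (2*(0*(18 - 2)))*(6 + 5) = (2*(0*16))*11 = (2*0)*11 = 0*11 = 0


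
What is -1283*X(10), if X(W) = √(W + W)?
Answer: -2566*√5 ≈ -5737.8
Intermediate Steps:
X(W) = √2*√W (X(W) = √(2*W) = √2*√W)
-1283*X(10) = -1283*√2*√10 = -2566*√5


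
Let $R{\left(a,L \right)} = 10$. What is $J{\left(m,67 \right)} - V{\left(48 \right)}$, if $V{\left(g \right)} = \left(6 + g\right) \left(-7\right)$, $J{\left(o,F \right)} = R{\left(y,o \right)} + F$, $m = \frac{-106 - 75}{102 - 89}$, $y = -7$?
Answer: $455$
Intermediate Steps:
$m = - \frac{181}{13} \approx -13.923$
$J{\left(o,F \right)} = 10 + F$
$V{\left(g \right)} = -42 - 7 g$
$J{\left(m,67 \right)} - V{\left(48 \right)} = \left(10 + 67\right) - \left(-42 - 336\right) = 77 - \left(-42 - 336\right) = 77 - -378 = 77 + 378 = 455$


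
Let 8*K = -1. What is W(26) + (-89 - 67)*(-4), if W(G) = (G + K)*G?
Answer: 5187/4 ≈ 1296.8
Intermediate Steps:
K = -⅛ (K = (⅛)*(-1) = -⅛ ≈ -0.12500)
W(G) = G*(-⅛ + G) (W(G) = (G - ⅛)*G = (-⅛ + G)*G = G*(-⅛ + G))
W(26) + (-89 - 67)*(-4) = 26*(-⅛ + 26) + (-89 - 67)*(-4) = 26*(207/8) - 156*(-4) = 2691/4 + 624 = 5187/4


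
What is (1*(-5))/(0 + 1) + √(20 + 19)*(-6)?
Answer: -5 - 6*√39 ≈ -42.470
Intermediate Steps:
(1*(-5))/(0 + 1) + √(20 + 19)*(-6) = -5/1 + √39*(-6) = -5*1 - 6*√39 = -5 - 6*√39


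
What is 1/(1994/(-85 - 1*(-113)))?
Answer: 14/997 ≈ 0.014042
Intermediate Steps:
1/(1994/(-85 - 1*(-113))) = 1/(1994/(-85 + 113)) = 1/(1994/28) = 1/(1994*(1/28)) = 1/(997/14) = 14/997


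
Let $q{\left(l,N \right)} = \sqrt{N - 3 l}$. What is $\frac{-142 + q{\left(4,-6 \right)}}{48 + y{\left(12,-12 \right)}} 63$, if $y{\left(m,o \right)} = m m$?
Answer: $- \frac{1491}{32} + \frac{63 i \sqrt{2}}{64} \approx -46.594 + 1.3921 i$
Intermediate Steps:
$y{\left(m,o \right)} = m^{2}$
$\frac{-142 + q{\left(4,-6 \right)}}{48 + y{\left(12,-12 \right)}} 63 = \frac{-142 + \sqrt{-6 - 12}}{48 + 12^{2}} \cdot 63 = \frac{-142 + \sqrt{-6 - 12}}{48 + 144} \cdot 63 = \frac{-142 + \sqrt{-18}}{192} \cdot 63 = \left(-142 + 3 i \sqrt{2}\right) \frac{1}{192} \cdot 63 = \left(- \frac{71}{96} + \frac{i \sqrt{2}}{64}\right) 63 = - \frac{1491}{32} + \frac{63 i \sqrt{2}}{64}$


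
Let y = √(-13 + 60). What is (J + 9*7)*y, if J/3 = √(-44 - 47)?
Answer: 3*√47*(21 + I*√91) ≈ 431.91 + 196.2*I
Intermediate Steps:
y = √47 ≈ 6.8557
J = 3*I*√91 (J = 3*√(-44 - 47) = 3*√(-91) = 3*(I*√91) = 3*I*√91 ≈ 28.618*I)
(J + 9*7)*y = (3*I*√91 + 9*7)*√47 = (3*I*√91 + 63)*√47 = (63 + 3*I*√91)*√47 = √47*(63 + 3*I*√91)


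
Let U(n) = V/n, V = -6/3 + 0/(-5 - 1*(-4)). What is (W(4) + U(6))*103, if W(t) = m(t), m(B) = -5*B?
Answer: -6283/3 ≈ -2094.3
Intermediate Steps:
W(t) = -5*t
V = -2 (V = -6*⅓ + 0/(-5 + 4) = -2 + 0/(-1) = -2 + 0*(-1) = -2 + 0 = -2)
U(n) = -2/n
(W(4) + U(6))*103 = (-5*4 - 2/6)*103 = (-20 - 2*⅙)*103 = (-20 - ⅓)*103 = -61/3*103 = -6283/3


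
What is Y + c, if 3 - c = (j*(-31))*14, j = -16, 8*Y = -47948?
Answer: -25869/2 ≈ -12935.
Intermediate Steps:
Y = -11987/2 (Y = (1/8)*(-47948) = -11987/2 ≈ -5993.5)
c = -6941 (c = 3 - (-16*(-31))*14 = 3 - 496*14 = 3 - 1*6944 = 3 - 6944 = -6941)
Y + c = -11987/2 - 6941 = -25869/2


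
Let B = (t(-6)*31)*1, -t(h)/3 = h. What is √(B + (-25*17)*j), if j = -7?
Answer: √3533 ≈ 59.439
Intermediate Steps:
t(h) = -3*h
B = 558 (B = (-3*(-6)*31)*1 = (18*31)*1 = 558*1 = 558)
√(B + (-25*17)*j) = √(558 - 25*17*(-7)) = √(558 - 425*(-7)) = √(558 + 2975) = √3533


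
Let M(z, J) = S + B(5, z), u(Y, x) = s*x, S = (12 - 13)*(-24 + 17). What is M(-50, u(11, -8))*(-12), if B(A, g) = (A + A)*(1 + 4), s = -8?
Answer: -684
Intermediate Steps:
B(A, g) = 10*A (B(A, g) = (2*A)*5 = 10*A)
S = 7 (S = -1*(-7) = 7)
u(Y, x) = -8*x
M(z, J) = 57 (M(z, J) = 7 + 10*5 = 7 + 50 = 57)
M(-50, u(11, -8))*(-12) = 57*(-12) = -684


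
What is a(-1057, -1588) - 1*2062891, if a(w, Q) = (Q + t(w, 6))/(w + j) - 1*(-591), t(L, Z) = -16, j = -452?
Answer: -3112009096/1509 ≈ -2.0623e+6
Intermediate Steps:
a(w, Q) = 591 + (-16 + Q)/(-452 + w) (a(w, Q) = (Q - 16)/(w - 452) - 1*(-591) = (-16 + Q)/(-452 + w) + 591 = 591 + (-16 + Q)/(-452 + w))
a(-1057, -1588) - 1*2062891 = (-267148 - 1588 + 591*(-1057))/(-452 - 1057) - 1*2062891 = (-267148 - 1588 - 624687)/(-1509) - 2062891 = -1/1509*(-893423) - 2062891 = 893423/1509 - 2062891 = -3112009096/1509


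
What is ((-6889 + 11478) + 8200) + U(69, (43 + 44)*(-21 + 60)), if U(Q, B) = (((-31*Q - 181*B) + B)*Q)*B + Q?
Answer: -143485379985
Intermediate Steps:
U(Q, B) = Q + B*Q*(-180*B - 31*Q) (U(Q, B) = (((-181*B - 31*Q) + B)*Q)*B + Q = ((-180*B - 31*Q)*Q)*B + Q = (Q*(-180*B - 31*Q))*B + Q = B*Q*(-180*B - 31*Q) + Q = Q + B*Q*(-180*B - 31*Q))
((-6889 + 11478) + 8200) + U(69, (43 + 44)*(-21 + 60)) = ((-6889 + 11478) + 8200) + 69*(1 - 180*(-21 + 60)²*(43 + 44)² - 31*(43 + 44)*(-21 + 60)*69) = (4589 + 8200) + 69*(1 - 180*(87*39)² - 31*87*39*69) = 12789 + 69*(1 - 180*3393² - 31*3393*69) = 12789 + 69*(1 - 180*11512449 - 7257627) = 12789 + 69*(1 - 2072240820 - 7257627) = 12789 + 69*(-2079498446) = 12789 - 143485392774 = -143485379985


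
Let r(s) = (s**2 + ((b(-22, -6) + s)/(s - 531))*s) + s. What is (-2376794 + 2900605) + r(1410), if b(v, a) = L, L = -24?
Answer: 737054473/293 ≈ 2.5155e+6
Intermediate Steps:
b(v, a) = -24
r(s) = s + s**2 + s*(-24 + s)/(-531 + s) (r(s) = (s**2 + ((-24 + s)/(s - 531))*s) + s = (s**2 + ((-24 + s)/(-531 + s))*s) + s = (s**2 + s*(-24 + s)/(-531 + s)) + s = s + s**2 + s*(-24 + s)/(-531 + s))
(-2376794 + 2900605) + r(1410) = (-2376794 + 2900605) + 1410*(-555 + 1410**2 - 529*1410)/(-531 + 1410) = 523811 + 1410*(-555 + 1988100 - 745890)/879 = 523811 + 1410*(1/879)*1241655 = 523811 + 583577850/293 = 737054473/293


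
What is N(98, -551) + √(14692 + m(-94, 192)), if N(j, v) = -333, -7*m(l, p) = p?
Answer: -333 + 2*√179641/7 ≈ -211.90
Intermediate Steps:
m(l, p) = -p/7
N(98, -551) + √(14692 + m(-94, 192)) = -333 + √(14692 - ⅐*192) = -333 + √(14692 - 192/7) = -333 + √(102652/7) = -333 + 2*√179641/7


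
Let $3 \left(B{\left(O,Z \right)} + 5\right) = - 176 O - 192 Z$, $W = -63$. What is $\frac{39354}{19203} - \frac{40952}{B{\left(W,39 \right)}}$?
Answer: $- \frac{246457742}{7649195} \approx -32.22$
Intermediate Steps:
$B{\left(O,Z \right)} = -5 - 64 Z - \frac{176 O}{3}$ ($B{\left(O,Z \right)} = -5 + \frac{- 176 O - 192 Z}{3} = -5 + \frac{- 192 Z - 176 O}{3} = -5 - \left(64 Z + \frac{176 O}{3}\right) = -5 - 64 Z - \frac{176 O}{3}$)
$\frac{39354}{19203} - \frac{40952}{B{\left(W,39 \right)}} = \frac{39354}{19203} - \frac{40952}{-5 - 2496 - -3696} = 39354 \cdot \frac{1}{19203} - \frac{40952}{-5 - 2496 + 3696} = \frac{13118}{6401} - \frac{40952}{1195} = - \frac{246457742}{7649195}$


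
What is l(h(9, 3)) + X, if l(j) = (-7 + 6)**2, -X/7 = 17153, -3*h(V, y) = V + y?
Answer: -120070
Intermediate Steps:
h(V, y) = -V/3 - y/3 (h(V, y) = -(V + y)/3 = -V/3 - y/3)
X = -120071 (X = -7*17153 = -120071)
l(j) = 1 (l(j) = (-1)**2 = 1)
l(h(9, 3)) + X = 1 - 120071 = -120070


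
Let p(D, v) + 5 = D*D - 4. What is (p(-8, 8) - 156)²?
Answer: 10201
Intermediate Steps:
p(D, v) = -9 + D² (p(D, v) = -5 + (D*D - 4) = -5 + (D² - 4) = -5 + (-4 + D²) = -9 + D²)
(p(-8, 8) - 156)² = ((-9 + (-8)²) - 156)² = ((-9 + 64) - 156)² = (55 - 156)² = (-101)² = 10201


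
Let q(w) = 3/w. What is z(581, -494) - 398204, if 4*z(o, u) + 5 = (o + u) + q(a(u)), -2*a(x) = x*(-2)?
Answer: -786810599/1976 ≈ -3.9818e+5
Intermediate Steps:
a(x) = x (a(x) = -x*(-2)/2 = -(-1)*x = x)
z(o, u) = -5/4 + o/4 + u/4 + 3/(4*u) (z(o, u) = -5/4 + ((o + u) + 3/u)/4 = -5/4 + (o + u + 3/u)/4 = -5/4 + (o/4 + u/4 + 3/(4*u)) = -5/4 + o/4 + u/4 + 3/(4*u))
z(581, -494) - 398204 = (¼)*(3 - 494*(-5 + 581 - 494))/(-494) - 398204 = (¼)*(-1/494)*(3 - 494*82) - 398204 = (¼)*(-1/494)*(3 - 40508) - 398204 = (¼)*(-1/494)*(-40505) - 398204 = 40505/1976 - 398204 = -786810599/1976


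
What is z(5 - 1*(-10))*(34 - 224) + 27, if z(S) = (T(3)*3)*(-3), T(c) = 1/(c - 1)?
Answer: 882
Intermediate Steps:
T(c) = 1/(-1 + c)
z(S) = -9/2 (z(S) = (3/(-1 + 3))*(-3) = (3/2)*(-3) = -9/2)
z(5 - 1*(-10))*(34 - 224) + 27 = -9*(34 - 224)/2 + 27 = -9/2*(-190) + 27 = 855 + 27 = 882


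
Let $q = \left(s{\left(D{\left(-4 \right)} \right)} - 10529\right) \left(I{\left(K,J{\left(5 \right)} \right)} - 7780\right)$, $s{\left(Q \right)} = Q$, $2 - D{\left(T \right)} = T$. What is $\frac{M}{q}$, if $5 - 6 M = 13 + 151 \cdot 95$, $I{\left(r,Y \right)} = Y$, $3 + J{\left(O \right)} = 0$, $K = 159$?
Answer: $- \frac{14353}{491403054} \approx -2.9208 \cdot 10^{-5}$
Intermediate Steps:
$J{\left(O \right)} = -3$ ($J{\left(O \right)} = -3 + 0 = -3$)
$D{\left(T \right)} = 2 - T$
$q = 81900509$ ($q = \left(\left(2 - -4\right) - 10529\right) \left(-3 - 7780\right) = \left(\left(2 + 4\right) - 10529\right) \left(-7783\right) = \left(6 - 10529\right) \left(-7783\right) = \left(-10523\right) \left(-7783\right) = 81900509$)
$M = - \frac{14353}{6}$ ($M = \frac{5}{6} - \frac{13 + 151 \cdot 95}{6} = \frac{5}{6} - \frac{13 + 14345}{6} = \frac{5}{6} - 2393 = - \frac{14353}{6} \approx -2392.2$)
$\frac{M}{q} = - \frac{14353}{6 \cdot 81900509} = \left(- \frac{14353}{6}\right) \frac{1}{81900509} = - \frac{14353}{491403054}$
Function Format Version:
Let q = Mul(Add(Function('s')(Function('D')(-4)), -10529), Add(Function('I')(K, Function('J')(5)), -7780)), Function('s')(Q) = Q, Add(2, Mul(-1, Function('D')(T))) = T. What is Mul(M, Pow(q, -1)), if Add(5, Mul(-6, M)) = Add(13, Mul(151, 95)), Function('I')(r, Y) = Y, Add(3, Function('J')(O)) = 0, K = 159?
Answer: Rational(-14353, 491403054) ≈ -2.9208e-5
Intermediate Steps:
Function('J')(O) = -3 (Function('J')(O) = Add(-3, 0) = -3)
Function('D')(T) = Add(2, Mul(-1, T))
q = 81900509 (q = Mul(Add(Add(2, Mul(-1, -4)), -10529), Add(-3, -7780)) = Mul(Add(Add(2, 4), -10529), -7783) = Mul(Add(6, -10529), -7783) = Mul(-10523, -7783) = 81900509)
M = Rational(-14353, 6) (M = Add(Rational(5, 6), Mul(Rational(-1, 6), Add(13, Mul(151, 95)))) = Add(Rational(5, 6), Mul(Rational(-1, 6), Add(13, 14345))) = Add(Rational(5, 6), Mul(Rational(-1, 6), 14358)) = Add(Rational(5, 6), -2393) = Rational(-14353, 6) ≈ -2392.2)
Mul(M, Pow(q, -1)) = Mul(Rational(-14353, 6), Pow(81900509, -1)) = Mul(Rational(-14353, 6), Rational(1, 81900509)) = Rational(-14353, 491403054)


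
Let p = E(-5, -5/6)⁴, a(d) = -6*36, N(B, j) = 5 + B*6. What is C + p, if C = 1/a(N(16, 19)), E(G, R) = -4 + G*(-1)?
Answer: 215/216 ≈ 0.99537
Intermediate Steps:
N(B, j) = 5 + 6*B
a(d) = -216
E(G, R) = -4 - G
p = 1 (p = (-4 - 1*(-5))⁴ = (-4 + 5)⁴ = 1⁴ = 1)
C = -1/216 (C = 1/(-216) = -1/216 ≈ -0.0046296)
C + p = -1/216 + 1 = 215/216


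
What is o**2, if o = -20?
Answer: 400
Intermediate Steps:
o**2 = (-20)**2 = 400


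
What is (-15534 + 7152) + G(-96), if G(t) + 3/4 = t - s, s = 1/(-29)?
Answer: -983531/116 ≈ -8478.7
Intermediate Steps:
s = -1/29 ≈ -0.034483
G(t) = -83/116 + t (G(t) = -¾ + (t - 1*(-1/29)) = -¾ + (t + 1/29) = -¾ + (1/29 + t) = -83/116 + t)
(-15534 + 7152) + G(-96) = (-15534 + 7152) + (-83/116 - 96) = -8382 - 11219/116 = -983531/116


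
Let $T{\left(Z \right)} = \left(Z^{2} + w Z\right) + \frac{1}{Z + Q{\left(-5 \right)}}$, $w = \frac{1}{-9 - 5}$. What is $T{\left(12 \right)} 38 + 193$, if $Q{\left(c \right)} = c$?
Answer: $\frac{39465}{7} \approx 5637.9$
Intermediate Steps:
$w = - \frac{1}{14}$ ($w = \frac{1}{-14} = - \frac{1}{14} \approx -0.071429$)
$T{\left(Z \right)} = Z^{2} + \frac{1}{-5 + Z} - \frac{Z}{14}$ ($T{\left(Z \right)} = \left(Z^{2} - \frac{Z}{14}\right) + \frac{1}{Z - 5} = \left(Z^{2} - \frac{Z}{14}\right) + \frac{1}{-5 + Z} = Z^{2} + \frac{1}{-5 + Z} - \frac{Z}{14}$)
$T{\left(12 \right)} 38 + 193 = \frac{14 - 71 \cdot 12^{2} + 5 \cdot 12 + 14 \cdot 12^{3}}{14 \left(-5 + 12\right)} 38 + 193 = \frac{14 - 10224 + 60 + 14 \cdot 1728}{14 \cdot 7} \cdot 38 + 193 = \frac{1}{14} \cdot \frac{1}{7} \left(14 - 10224 + 60 + 24192\right) 38 + 193 = \frac{1}{14} \cdot \frac{1}{7} \cdot 14042 \cdot 38 + 193 = \frac{1003}{7} \cdot 38 + 193 = \frac{38114}{7} + 193 = \frac{39465}{7}$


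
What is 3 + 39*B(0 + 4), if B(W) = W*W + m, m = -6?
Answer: 393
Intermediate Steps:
B(W) = -6 + W**2 (B(W) = W*W - 6 = W**2 - 6 = -6 + W**2)
3 + 39*B(0 + 4) = 3 + 39*(-6 + (0 + 4)**2) = 3 + 39*(-6 + 4**2) = 3 + 39*(-6 + 16) = 3 + 39*10 = 3 + 390 = 393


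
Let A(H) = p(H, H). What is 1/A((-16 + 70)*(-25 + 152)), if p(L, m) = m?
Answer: 1/6858 ≈ 0.00014582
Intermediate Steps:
A(H) = H
1/A((-16 + 70)*(-25 + 152)) = 1/((-16 + 70)*(-25 + 152)) = 1/(54*127) = 1/6858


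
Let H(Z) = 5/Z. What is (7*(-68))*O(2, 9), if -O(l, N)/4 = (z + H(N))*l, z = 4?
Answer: 156128/9 ≈ 17348.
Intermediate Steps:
O(l, N) = -4*l*(4 + 5/N) (O(l, N) = -4*(4 + 5/N)*l = -4*l*(4 + 5/N))
(7*(-68))*O(2, 9) = (7*(-68))*(-16*2 - 20*2/9) = -476*(-32 - 20*2*1/9) = -476*(-32 - 40/9) = -476*(-328/9) = 156128/9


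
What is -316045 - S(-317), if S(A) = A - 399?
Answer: -315329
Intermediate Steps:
S(A) = -399 + A
-316045 - S(-317) = -316045 - (-399 - 317) = -316045 - 1*(-716) = -316045 + 716 = -315329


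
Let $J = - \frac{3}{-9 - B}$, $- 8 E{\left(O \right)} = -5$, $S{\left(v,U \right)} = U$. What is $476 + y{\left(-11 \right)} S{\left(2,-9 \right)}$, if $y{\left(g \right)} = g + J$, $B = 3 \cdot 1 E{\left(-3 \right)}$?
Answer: $\frac{16603}{29} \approx 572.52$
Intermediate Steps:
$E{\left(O \right)} = \frac{5}{8}$ ($E{\left(O \right)} = \left(- \frac{1}{8}\right) \left(-5\right) = \frac{5}{8}$)
$B = \frac{15}{8}$ ($B = 3 \cdot 1 \cdot \frac{5}{8} = 3 \cdot \frac{5}{8} = \frac{15}{8} \approx 1.875$)
$J = \frac{8}{29}$ ($J = - \frac{3}{-9 - \frac{15}{8}} = - \frac{3}{- \frac{87}{8}} = \left(-3\right) \left(- \frac{8}{87}\right) = \frac{8}{29} \approx 0.27586$)
$y{\left(g \right)} = \frac{8}{29} + g$ ($y{\left(g \right)} = g + \frac{8}{29} = \frac{8}{29} + g$)
$476 + y{\left(-11 \right)} S{\left(2,-9 \right)} = 476 + \left(\frac{8}{29} - 11\right) \left(-9\right) = 476 - - \frac{2799}{29} = 476 + \frac{2799}{29} = \frac{16603}{29}$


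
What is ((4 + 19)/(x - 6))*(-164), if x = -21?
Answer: 3772/27 ≈ 139.70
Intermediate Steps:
((4 + 19)/(x - 6))*(-164) = ((4 + 19)/(-21 - 6))*(-164) = (23/(-27))*(-164) = (23*(-1/27))*(-164) = -23/27*(-164) = 3772/27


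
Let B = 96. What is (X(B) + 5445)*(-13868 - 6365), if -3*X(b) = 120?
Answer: -109359365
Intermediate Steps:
X(b) = -40 (X(b) = -1/3*120 = -40)
(X(B) + 5445)*(-13868 - 6365) = (-40 + 5445)*(-13868 - 6365) = 5405*(-20233) = -109359365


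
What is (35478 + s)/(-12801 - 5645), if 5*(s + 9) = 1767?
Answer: -89556/46115 ≈ -1.9420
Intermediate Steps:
s = 1722/5 (s = -9 + (1/5)*1767 = -9 + 1767/5 = 1722/5 ≈ 344.40)
(35478 + s)/(-12801 - 5645) = (35478 + 1722/5)/(-12801 - 5645) = (179112/5)/(-18446) = (179112/5)*(-1/18446) = -89556/46115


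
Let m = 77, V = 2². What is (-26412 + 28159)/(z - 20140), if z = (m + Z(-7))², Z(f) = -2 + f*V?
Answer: -1747/17931 ≈ -0.097429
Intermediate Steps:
V = 4
Z(f) = -2 + 4*f (Z(f) = -2 + f*4 = -2 + 4*f)
z = 2209 (z = (77 + (-2 + 4*(-7)))² = (77 + (-2 - 28))² = (77 - 30)² = 47² = 2209)
(-26412 + 28159)/(z - 20140) = (-26412 + 28159)/(2209 - 20140) = 1747/(-17931) = 1747*(-1/17931) = -1747/17931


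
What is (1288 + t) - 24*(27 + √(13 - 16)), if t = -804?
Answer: -164 - 24*I*√3 ≈ -164.0 - 41.569*I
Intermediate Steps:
(1288 + t) - 24*(27 + √(13 - 16)) = (1288 - 804) - 24*(27 + √(13 - 16)) = 484 - 24*(27 + √(-3)) = 484 - 24*(27 + I*√3) = 484 - (648 + 24*I*√3) = 484 + (-648 - 24*I*√3) = -164 - 24*I*√3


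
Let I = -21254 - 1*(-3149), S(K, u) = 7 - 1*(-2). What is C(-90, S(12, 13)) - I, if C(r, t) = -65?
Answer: 18040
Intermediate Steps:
S(K, u) = 9 (S(K, u) = 7 + 2 = 9)
I = -18105 (I = -21254 + 3149 = -18105)
C(-90, S(12, 13)) - I = -65 - 1*(-18105) = -65 + 18105 = 18040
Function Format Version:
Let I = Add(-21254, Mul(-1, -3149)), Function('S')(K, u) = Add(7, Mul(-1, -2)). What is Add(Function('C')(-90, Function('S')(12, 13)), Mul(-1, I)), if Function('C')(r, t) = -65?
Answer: 18040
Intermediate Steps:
Function('S')(K, u) = 9 (Function('S')(K, u) = Add(7, 2) = 9)
I = -18105 (I = Add(-21254, 3149) = -18105)
Add(Function('C')(-90, Function('S')(12, 13)), Mul(-1, I)) = Add(-65, Mul(-1, -18105)) = Add(-65, 18105) = 18040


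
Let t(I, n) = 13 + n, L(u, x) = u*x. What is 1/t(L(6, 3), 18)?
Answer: 1/31 ≈ 0.032258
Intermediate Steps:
1/t(L(6, 3), 18) = 1/(13 + 18) = 1/31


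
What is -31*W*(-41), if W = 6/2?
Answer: 3813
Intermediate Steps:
W = 3 (W = 6*(1/2) = 3)
-31*W*(-41) = -93*(-41) = 3813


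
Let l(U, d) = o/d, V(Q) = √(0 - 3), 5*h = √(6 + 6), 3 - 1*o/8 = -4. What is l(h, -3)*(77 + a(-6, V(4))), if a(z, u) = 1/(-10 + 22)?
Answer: -12950/9 ≈ -1438.9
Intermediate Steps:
o = 56 (o = 24 - 8*(-4) = 24 + 32 = 56)
h = 2*√3/5 (h = √(6 + 6)/5 = √12/5 = (2*√3)/5 = 2*√3/5 ≈ 0.69282)
V(Q) = I*√3 (V(Q) = √(-3) = I*√3)
l(U, d) = 56/d
a(z, u) = 1/12
l(h, -3)*(77 + a(-6, V(4))) = (56/(-3))*(77 + 1/12) = (56*(-⅓))*(925/12) = -56/3*925/12 = -12950/9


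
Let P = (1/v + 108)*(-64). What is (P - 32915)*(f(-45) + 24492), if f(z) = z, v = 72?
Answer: -2921017199/3 ≈ -9.7367e+8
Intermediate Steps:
P = -62216/9 (P = (1/72 + 108)*(-64) = (7777/72)*(-64) = -62216/9 ≈ -6912.9)
(P - 32915)*(f(-45) + 24492) = (-62216/9 - 32915)*(-45 + 24492) = -358451/9*24447 = -2921017199/3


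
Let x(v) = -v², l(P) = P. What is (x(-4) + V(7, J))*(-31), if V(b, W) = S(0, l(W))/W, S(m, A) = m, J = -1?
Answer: 496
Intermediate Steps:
V(b, W) = 0 (V(b, W) = 0/W = 0)
(x(-4) + V(7, J))*(-31) = (-1*(-4)² + 0)*(-31) = (-1*16 + 0)*(-31) = (-16 + 0)*(-31) = -16*(-31) = 496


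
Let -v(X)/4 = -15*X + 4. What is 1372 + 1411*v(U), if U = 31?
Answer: 2603256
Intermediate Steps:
v(X) = -16 + 60*X (v(X) = -4*(-15*X + 4) = -4*(4 - 15*X) = -16 + 60*X)
1372 + 1411*v(U) = 1372 + 1411*(-16 + 60*31) = 1372 + 1411*(-16 + 1860) = 1372 + 1411*1844 = 1372 + 2601884 = 2603256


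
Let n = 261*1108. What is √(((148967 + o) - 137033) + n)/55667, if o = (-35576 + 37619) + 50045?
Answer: 13*√2090/55667 ≈ 0.010676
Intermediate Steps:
o = 52088 (o = 2043 + 50045 = 52088)
n = 289188
√(((148967 + o) - 137033) + n)/55667 = √(((148967 + 52088) - 137033) + 289188)/55667 = √((201055 - 137033) + 289188)*(1/55667) = √(64022 + 289188)*(1/55667) = √353210*(1/55667) = (13*√2090)*(1/55667) = 13*√2090/55667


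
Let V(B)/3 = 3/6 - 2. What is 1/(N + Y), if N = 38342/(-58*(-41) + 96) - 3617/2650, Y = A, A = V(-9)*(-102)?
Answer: 3278050/1550953871 ≈ 0.0021136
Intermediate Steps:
V(B) = -9/2 (V(B) = 3*(3/6 - 2) = 3*(3*(1/6) - 2) = 3*(1/2 - 2) = 3*(-3/2) = -9/2)
A = 459 (A = -9/2*(-102) = 459)
Y = 459
N = 46328921/3278050 (N = 38342/(2378 + 96) - 3617*1/2650 = 38342/2474 - 3617/2650 = 38342*(1/2474) - 3617/2650 = 19171/1237 - 3617/2650 = 46328921/3278050 ≈ 14.133)
1/(N + Y) = 1/(46328921/3278050 + 459) = 1/(1550953871/3278050) = 3278050/1550953871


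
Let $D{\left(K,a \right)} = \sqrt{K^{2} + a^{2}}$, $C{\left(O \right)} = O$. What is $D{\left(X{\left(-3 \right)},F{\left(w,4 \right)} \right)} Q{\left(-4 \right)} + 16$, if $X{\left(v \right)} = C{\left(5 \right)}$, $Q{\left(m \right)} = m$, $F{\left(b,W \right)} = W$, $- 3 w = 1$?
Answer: $16 - 4 \sqrt{41} \approx -9.6125$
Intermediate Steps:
$w = - \frac{1}{3}$ ($w = \left(- \frac{1}{3}\right) 1 = - \frac{1}{3} \approx -0.33333$)
$X{\left(v \right)} = 5$
$D{\left(X{\left(-3 \right)},F{\left(w,4 \right)} \right)} Q{\left(-4 \right)} + 16 = \sqrt{5^{2} + 4^{2}} \left(-4\right) + 16 = \sqrt{25 + 16} \left(-4\right) + 16 = \sqrt{41} \left(-4\right) + 16 = - 4 \sqrt{41} + 16 = 16 - 4 \sqrt{41}$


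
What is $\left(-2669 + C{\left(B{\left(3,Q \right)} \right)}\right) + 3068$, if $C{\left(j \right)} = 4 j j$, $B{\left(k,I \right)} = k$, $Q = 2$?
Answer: $435$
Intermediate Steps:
$C{\left(j \right)} = 4 j^{2}$
$\left(-2669 + C{\left(B{\left(3,Q \right)} \right)}\right) + 3068 = \left(-2669 + 4 \cdot 3^{2}\right) + 3068 = \left(-2669 + 4 \cdot 9\right) + 3068 = \left(-2669 + 36\right) + 3068 = -2633 + 3068 = 435$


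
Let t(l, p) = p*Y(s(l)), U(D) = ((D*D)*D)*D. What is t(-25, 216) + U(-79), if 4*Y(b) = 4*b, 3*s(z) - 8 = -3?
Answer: 38950441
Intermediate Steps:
s(z) = 5/3 (s(z) = 8/3 + (⅓)*(-3) = 8/3 - 1 = 5/3)
U(D) = D⁴ (U(D) = (D²*D)*D = D³*D = D⁴)
Y(b) = b (Y(b) = (4*b)/4 = b)
t(l, p) = 5*p/3 (t(l, p) = p*(5/3) = 5*p/3)
t(-25, 216) + U(-79) = (5/3)*216 + (-79)⁴ = 360 + 38950081 = 38950441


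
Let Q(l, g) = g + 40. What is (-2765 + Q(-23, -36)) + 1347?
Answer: -1414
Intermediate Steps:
Q(l, g) = 40 + g
(-2765 + Q(-23, -36)) + 1347 = (-2765 + (40 - 36)) + 1347 = (-2765 + 4) + 1347 = -2761 + 1347 = -1414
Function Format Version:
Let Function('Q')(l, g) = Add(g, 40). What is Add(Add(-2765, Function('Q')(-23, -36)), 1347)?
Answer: -1414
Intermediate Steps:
Function('Q')(l, g) = Add(40, g)
Add(Add(-2765, Function('Q')(-23, -36)), 1347) = Add(Add(-2765, Add(40, -36)), 1347) = Add(Add(-2765, 4), 1347) = Add(-2761, 1347) = -1414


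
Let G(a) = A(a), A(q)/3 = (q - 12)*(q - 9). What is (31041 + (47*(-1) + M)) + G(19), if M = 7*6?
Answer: 31246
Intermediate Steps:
M = 42
A(q) = 3*(-12 + q)*(-9 + q) (A(q) = 3*((q - 12)*(q - 9)) = 3*((-12 + q)*(-9 + q)) = 3*(-12 + q)*(-9 + q))
G(a) = 324 - 63*a + 3*a²
(31041 + (47*(-1) + M)) + G(19) = (31041 + (47*(-1) + 42)) + (324 - 63*19 + 3*19²) = (31041 + (-47 + 42)) + (324 - 1197 + 3*361) = (31041 - 5) + (324 - 1197 + 1083) = 31036 + 210 = 31246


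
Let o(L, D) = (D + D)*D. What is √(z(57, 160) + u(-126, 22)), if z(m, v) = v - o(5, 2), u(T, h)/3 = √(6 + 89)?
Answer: √(152 + 3*√95) ≈ 13.463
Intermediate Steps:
u(T, h) = 3*√95 (u(T, h) = 3*√(6 + 89) = 3*√95)
o(L, D) = 2*D² (o(L, D) = (2*D)*D = 2*D²)
z(m, v) = -8 + v (z(m, v) = v - 2*2² = v - 2*4 = v - 1*8 = v - 8 = -8 + v)
√(z(57, 160) + u(-126, 22)) = √((-8 + 160) + 3*√95) = √(152 + 3*√95)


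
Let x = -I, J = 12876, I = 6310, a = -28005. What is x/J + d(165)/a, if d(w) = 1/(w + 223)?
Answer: -5713674523/11659153620 ≈ -0.49006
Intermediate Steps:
d(w) = 1/(223 + w)
x = -6310 (x = -1*6310 = -6310)
x/J + d(165)/a = -6310/12876 + 1/((223 + 165)*(-28005)) = -6310*1/12876 - 1/28005/388 = -3155/6438 + (1/388)*(-1/28005) = -3155/6438 - 1/10865940 = -5713674523/11659153620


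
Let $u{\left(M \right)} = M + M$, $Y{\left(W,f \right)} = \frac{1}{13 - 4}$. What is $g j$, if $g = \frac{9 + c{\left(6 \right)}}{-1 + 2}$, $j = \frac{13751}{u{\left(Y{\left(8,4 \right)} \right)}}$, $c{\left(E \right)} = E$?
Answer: $\frac{1856385}{2} \approx 9.2819 \cdot 10^{5}$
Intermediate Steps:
$Y{\left(W,f \right)} = \frac{1}{9}$
$u{\left(M \right)} = 2 M$
$j = \frac{123759}{2}$ ($j = \frac{13751}{2 \cdot \frac{1}{9}} = \frac{13751}{\frac{2}{9}} = 13751 \cdot \frac{9}{2} = \frac{123759}{2} \approx 61880.0$)
$g = 15$ ($g = \frac{9 + 6}{-1 + 2} = \frac{15}{1} = 15 \cdot 1 = 15$)
$g j = 15 \cdot \frac{123759}{2} = \frac{1856385}{2}$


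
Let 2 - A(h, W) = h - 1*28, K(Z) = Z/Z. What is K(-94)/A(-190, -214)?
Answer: 1/220 ≈ 0.0045455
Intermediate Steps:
K(Z) = 1
A(h, W) = 30 - h (A(h, W) = 2 - (h - 1*28) = 2 - (h - 28) = 2 - (-28 + h) = 2 + (28 - h) = 30 - h)
K(-94)/A(-190, -214) = 1/(30 - 1*(-190)) = 1/(30 + 190) = 1/220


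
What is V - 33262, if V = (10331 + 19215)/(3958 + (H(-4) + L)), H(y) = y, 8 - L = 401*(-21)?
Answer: -411853800/12383 ≈ -33260.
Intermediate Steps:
L = 8429 (L = 8 - 401*(-21) = 8 - 1*(-8421) = 8 + 8421 = 8429)
V = 29546/12383 (V = (10331 + 19215)/(3958 + (-4 + 8429)) = 29546/(3958 + 8425) = 29546/12383 ≈ 2.3860)
V - 33262 = 29546/12383 - 33262 = -411853800/12383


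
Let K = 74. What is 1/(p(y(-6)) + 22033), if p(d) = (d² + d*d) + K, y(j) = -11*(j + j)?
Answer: 1/56955 ≈ 1.7558e-5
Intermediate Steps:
y(j) = -22*j
p(d) = 74 + 2*d² (p(d) = (d² + d*d) + 74 = (d² + d²) + 74 = 2*d² + 74 = 74 + 2*d²)
1/(p(y(-6)) + 22033) = 1/((74 + 2*(-22*(-6))²) + 22033) = 1/((74 + 2*132²) + 22033) = 1/((74 + 2*17424) + 22033) = 1/((74 + 34848) + 22033) = 1/(34922 + 22033) = 1/56955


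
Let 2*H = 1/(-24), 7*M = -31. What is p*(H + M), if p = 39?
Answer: -19435/112 ≈ -173.53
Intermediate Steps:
M = -31/7 (M = (⅐)*(-31) = -31/7 ≈ -4.4286)
H = -1/48 (H = (½)/(-24) = (½)*(-1/24) = -1/48 ≈ -0.020833)
p*(H + M) = 39*(-1/48 - 31/7) = 39*(-1495/336) = -19435/112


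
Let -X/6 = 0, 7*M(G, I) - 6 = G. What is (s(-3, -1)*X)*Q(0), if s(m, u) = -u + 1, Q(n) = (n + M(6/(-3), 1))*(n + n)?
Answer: 0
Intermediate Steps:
M(G, I) = 6/7 + G/7
X = 0 (X = -6*0 = 0)
Q(n) = 2*n*(4/7 + n) (Q(n) = (n + (6/7 + (6/(-3))/7))*(n + n) = (n + (6/7 + (6*(-⅓))/7))*(2*n) = (n + (6/7 + (⅐)*(-2)))*(2*n) = (n + (6/7 - 2/7))*(2*n) = (n + 4/7)*(2*n) = (4/7 + n)*(2*n) = 2*n*(4/7 + n))
s(m, u) = 1 - u
(s(-3, -1)*X)*Q(0) = ((1 - 1*(-1))*0)*((2/7)*0*(4 + 7*0)) = ((1 + 1)*0)*((2/7)*0*(4 + 0)) = (2*0)*((2/7)*0*4) = 0*0 = 0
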